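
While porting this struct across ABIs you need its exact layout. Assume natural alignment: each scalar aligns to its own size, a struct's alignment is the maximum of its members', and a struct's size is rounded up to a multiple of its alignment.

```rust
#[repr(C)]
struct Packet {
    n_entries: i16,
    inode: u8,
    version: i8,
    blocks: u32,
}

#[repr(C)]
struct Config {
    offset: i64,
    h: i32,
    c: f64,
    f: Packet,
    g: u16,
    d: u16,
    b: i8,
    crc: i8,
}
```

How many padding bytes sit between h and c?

4

Packet: n_entries at 0 (size 2, align 2) → ends 2; inode at 2 (size 1, align 1) → ends 3; version at 3 (size 1, align 1) → ends 4; blocks at 4 (size 4, align 4) → ends 8; total 8 bytes, alignment 4
offset at 0 (size 8, align 8) → ends 8
h at 8 (size 4, align 4) → ends 12
pad 4 to align 8 for c
c at 16 (size 8, align 8) → ends 24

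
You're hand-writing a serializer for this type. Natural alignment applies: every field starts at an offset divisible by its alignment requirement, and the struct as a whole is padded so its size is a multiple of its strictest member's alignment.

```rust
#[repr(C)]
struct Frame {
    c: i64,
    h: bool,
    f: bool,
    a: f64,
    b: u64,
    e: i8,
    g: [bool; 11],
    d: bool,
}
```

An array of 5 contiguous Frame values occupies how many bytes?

@0: c [8B, align 8] → 8
@8: h [1B, align 1] → 9
@9: f [1B, align 1] → 10
+6 pad (align 8)
@16: a [8B, align 8] → 24
@24: b [8B, align 8] → 32
@32: e [1B, align 1] → 33
@33: g [11B, align 1] → 44
@44: d [1B, align 1] → 45
+3 tail pad (align 8)
size 48, align 8
array of 5: 5 × 48 = 240

240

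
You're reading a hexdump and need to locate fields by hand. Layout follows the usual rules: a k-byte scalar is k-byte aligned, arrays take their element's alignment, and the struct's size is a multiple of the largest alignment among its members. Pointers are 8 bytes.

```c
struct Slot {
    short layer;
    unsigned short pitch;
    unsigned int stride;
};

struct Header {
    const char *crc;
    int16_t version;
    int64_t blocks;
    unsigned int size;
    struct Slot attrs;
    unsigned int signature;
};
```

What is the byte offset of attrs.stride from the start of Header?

Slot: layer at 0 (size 2, align 2) → ends 2; pitch at 2 (size 2, align 2) → ends 4; stride at 4 (size 4, align 4) → ends 8; total 8 bytes, alignment 4
crc at 0 (size 8, align 8) → ends 8
version at 8 (size 2, align 2) → ends 10
pad 6 to align 8 for blocks
blocks at 16 (size 8, align 8) → ends 24
size at 24 (size 4, align 4) → ends 28
attrs at 28 (size 8, align 4) → ends 36
within Slot: stride at 4
28 + 4 = 32

32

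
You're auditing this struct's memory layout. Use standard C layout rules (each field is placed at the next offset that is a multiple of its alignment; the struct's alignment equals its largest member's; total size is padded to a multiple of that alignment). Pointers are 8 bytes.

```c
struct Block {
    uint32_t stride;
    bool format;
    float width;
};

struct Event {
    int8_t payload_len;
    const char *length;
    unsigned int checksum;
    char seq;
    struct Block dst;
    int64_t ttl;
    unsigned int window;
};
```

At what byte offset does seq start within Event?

Block: 0..4  stride  (4B, 4-aligned); 4..5  format  (1B, 1-aligned); 5..8  -- padding (3B); 8..12  width  (4B, 4-aligned); sizeof = 12, alignof = 4
0..1  payload_len  (1B, 1-aligned)
1..8  -- padding (7B)
8..16  length  (8B, 8-aligned)
16..20  checksum  (4B, 4-aligned)
20..21  seq  (1B, 1-aligned)

20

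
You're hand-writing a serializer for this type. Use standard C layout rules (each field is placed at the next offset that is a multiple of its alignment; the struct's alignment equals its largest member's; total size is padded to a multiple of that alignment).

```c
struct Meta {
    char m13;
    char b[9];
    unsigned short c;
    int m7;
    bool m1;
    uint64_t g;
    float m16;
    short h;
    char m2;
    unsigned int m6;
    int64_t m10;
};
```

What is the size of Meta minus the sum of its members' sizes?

12

m13 at 0 (size 1, align 1) → ends 1
b at 1 (size 9, align 1) → ends 10
c at 10 (size 2, align 2) → ends 12
m7 at 12 (size 4, align 4) → ends 16
m1 at 16 (size 1, align 1) → ends 17
pad 7 to align 8 for g
g at 24 (size 8, align 8) → ends 32
m16 at 32 (size 4, align 4) → ends 36
h at 36 (size 2, align 2) → ends 38
m2 at 38 (size 1, align 1) → ends 39
pad 1 to align 4 for m6
m6 at 40 (size 4, align 4) → ends 44
pad 4 to align 8 for m10
m10 at 48 (size 8, align 8) → ends 56
total 56 bytes, alignment 8
data bytes 44, size 56 → padding 12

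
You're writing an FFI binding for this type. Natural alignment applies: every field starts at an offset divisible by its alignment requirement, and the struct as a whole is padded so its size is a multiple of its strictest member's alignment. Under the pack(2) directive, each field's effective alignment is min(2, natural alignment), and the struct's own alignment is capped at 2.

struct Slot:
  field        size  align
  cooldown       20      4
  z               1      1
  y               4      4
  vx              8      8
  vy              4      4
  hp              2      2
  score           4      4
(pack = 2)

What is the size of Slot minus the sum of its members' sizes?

1

0..20  cooldown  (20B, 2-aligned)
20..21  z  (1B, 1-aligned)
21..22  -- padding (1B)
22..26  y  (4B, 2-aligned)
26..34  vx  (8B, 2-aligned)
34..38  vy  (4B, 2-aligned)
38..40  hp  (2B, 2-aligned)
40..44  score  (4B, 2-aligned)
sizeof = 44, alignof = 2
data bytes 43, size 44 → padding 1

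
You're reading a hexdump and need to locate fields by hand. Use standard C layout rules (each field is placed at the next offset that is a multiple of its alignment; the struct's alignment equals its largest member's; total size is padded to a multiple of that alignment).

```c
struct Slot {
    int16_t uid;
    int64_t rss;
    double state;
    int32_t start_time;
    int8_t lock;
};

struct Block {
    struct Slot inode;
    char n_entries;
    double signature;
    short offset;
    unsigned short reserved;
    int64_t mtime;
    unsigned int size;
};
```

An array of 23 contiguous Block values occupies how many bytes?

1656

Slot: 0..2  uid  (2B, 2-aligned); 2..8  -- padding (6B); 8..16  rss  (8B, 8-aligned); 16..24  state  (8B, 8-aligned); 24..28  start_time  (4B, 4-aligned); 28..29  lock  (1B, 1-aligned); 29..32  -- tail padding (3B); sizeof = 32, alignof = 8
0..32  inode  (32B, 8-aligned)
32..33  n_entries  (1B, 1-aligned)
33..40  -- padding (7B)
40..48  signature  (8B, 8-aligned)
48..50  offset  (2B, 2-aligned)
50..52  reserved  (2B, 2-aligned)
52..56  -- padding (4B)
56..64  mtime  (8B, 8-aligned)
64..68  size  (4B, 4-aligned)
68..72  -- tail padding (4B)
sizeof = 72, alignof = 8
array of 23: 23 × 72 = 1656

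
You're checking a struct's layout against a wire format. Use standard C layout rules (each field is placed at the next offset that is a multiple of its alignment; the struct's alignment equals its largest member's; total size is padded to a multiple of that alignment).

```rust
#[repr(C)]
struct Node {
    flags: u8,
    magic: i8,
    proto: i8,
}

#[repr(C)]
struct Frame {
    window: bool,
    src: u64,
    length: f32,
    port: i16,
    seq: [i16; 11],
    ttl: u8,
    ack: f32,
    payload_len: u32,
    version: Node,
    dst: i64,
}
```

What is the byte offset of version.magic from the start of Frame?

57

Node: flags at 0 (size 1, align 1) → ends 1; magic at 1 (size 1, align 1) → ends 2; proto at 2 (size 1, align 1) → ends 3; total 3 bytes, alignment 1
window at 0 (size 1, align 1) → ends 1
pad 7 to align 8 for src
src at 8 (size 8, align 8) → ends 16
length at 16 (size 4, align 4) → ends 20
port at 20 (size 2, align 2) → ends 22
seq at 22 (size 22, align 2) → ends 44
ttl at 44 (size 1, align 1) → ends 45
pad 3 to align 4 for ack
ack at 48 (size 4, align 4) → ends 52
payload_len at 52 (size 4, align 4) → ends 56
version at 56 (size 3, align 1) → ends 59
within Node: magic at 1
56 + 1 = 57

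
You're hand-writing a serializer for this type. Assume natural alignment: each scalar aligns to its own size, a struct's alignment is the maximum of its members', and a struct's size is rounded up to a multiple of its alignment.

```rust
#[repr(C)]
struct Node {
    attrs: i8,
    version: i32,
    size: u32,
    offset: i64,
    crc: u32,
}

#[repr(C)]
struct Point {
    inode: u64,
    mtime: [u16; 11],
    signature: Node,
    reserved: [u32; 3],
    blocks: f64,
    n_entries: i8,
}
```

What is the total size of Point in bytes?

96 bytes

Node: attrs at 0 (size 1, align 1) → ends 1; pad 3 to align 4 for version; version at 4 (size 4, align 4) → ends 8; size at 8 (size 4, align 4) → ends 12; pad 4 to align 8 for offset; offset at 16 (size 8, align 8) → ends 24; crc at 24 (size 4, align 4) → ends 28; tail pad 4 to reach multiple of 8; total 32 bytes, alignment 8
inode at 0 (size 8, align 8) → ends 8
mtime at 8 (size 22, align 2) → ends 30
pad 2 to align 8 for signature
signature at 32 (size 32, align 8) → ends 64
reserved at 64 (size 12, align 4) → ends 76
pad 4 to align 8 for blocks
blocks at 80 (size 8, align 8) → ends 88
n_entries at 88 (size 1, align 1) → ends 89
tail pad 7 to reach multiple of 8
total 96 bytes, alignment 8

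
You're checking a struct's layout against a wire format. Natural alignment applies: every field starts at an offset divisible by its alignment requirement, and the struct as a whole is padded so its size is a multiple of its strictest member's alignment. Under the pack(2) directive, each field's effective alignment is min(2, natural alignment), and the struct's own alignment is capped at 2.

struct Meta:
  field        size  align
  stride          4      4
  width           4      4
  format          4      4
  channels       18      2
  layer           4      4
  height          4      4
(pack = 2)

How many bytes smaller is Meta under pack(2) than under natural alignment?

natural layout:
  stride at 0 (size 4, align 4) → ends 4
  width at 4 (size 4, align 4) → ends 8
  format at 8 (size 4, align 4) → ends 12
  channels at 12 (size 18, align 2) → ends 30
  pad 2 to align 4 for layer
  layer at 32 (size 4, align 4) → ends 36
  height at 36 (size 4, align 4) → ends 40
  total 40 bytes, alignment 4
packed(2) layout:
  stride at 0 (size 4, align 2) → ends 4
  width at 4 (size 4, align 2) → ends 8
  format at 8 (size 4, align 2) → ends 12
  channels at 12 (size 18, align 2) → ends 30
  layer at 30 (size 4, align 2) → ends 34
  height at 34 (size 4, align 2) → ends 38
  total 38 bytes, alignment 2
40 − 38 = 2

2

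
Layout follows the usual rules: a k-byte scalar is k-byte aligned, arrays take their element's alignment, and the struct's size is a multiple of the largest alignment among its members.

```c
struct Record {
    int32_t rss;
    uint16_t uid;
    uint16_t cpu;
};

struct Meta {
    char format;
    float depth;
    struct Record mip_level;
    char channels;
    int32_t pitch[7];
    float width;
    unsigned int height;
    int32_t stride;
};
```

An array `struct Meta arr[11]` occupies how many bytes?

660

Record: @0: rss [4B, align 4] → 4; @4: uid [2B, align 2] → 6; @6: cpu [2B, align 2] → 8; size 8, align 4
@0: format [1B, align 1] → 1
+3 pad (align 4)
@4: depth [4B, align 4] → 8
@8: mip_level [8B, align 4] → 16
@16: channels [1B, align 1] → 17
+3 pad (align 4)
@20: pitch [28B, align 4] → 48
@48: width [4B, align 4] → 52
@52: height [4B, align 4] → 56
@56: stride [4B, align 4] → 60
size 60, align 4
array of 11: 11 × 60 = 660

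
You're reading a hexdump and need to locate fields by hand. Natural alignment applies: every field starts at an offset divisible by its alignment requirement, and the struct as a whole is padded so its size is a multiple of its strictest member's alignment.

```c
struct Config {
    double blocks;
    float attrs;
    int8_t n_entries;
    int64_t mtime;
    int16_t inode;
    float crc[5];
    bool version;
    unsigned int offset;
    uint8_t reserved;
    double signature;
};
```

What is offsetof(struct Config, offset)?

blocks at 0 (size 8, align 8) → ends 8
attrs at 8 (size 4, align 4) → ends 12
n_entries at 12 (size 1, align 1) → ends 13
pad 3 to align 8 for mtime
mtime at 16 (size 8, align 8) → ends 24
inode at 24 (size 2, align 2) → ends 26
pad 2 to align 4 for crc
crc at 28 (size 20, align 4) → ends 48
version at 48 (size 1, align 1) → ends 49
pad 3 to align 4 for offset
offset at 52 (size 4, align 4) → ends 56

52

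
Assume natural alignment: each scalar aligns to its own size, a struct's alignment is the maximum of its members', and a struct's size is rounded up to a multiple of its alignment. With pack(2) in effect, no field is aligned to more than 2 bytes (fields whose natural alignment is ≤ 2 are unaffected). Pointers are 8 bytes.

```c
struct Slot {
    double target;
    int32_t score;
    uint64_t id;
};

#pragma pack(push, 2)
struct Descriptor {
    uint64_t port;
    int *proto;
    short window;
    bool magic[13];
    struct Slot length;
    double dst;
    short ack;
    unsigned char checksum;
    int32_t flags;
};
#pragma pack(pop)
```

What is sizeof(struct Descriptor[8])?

576

Slot: target at 0 (size 8, align 8) → ends 8; score at 8 (size 4, align 4) → ends 12; pad 4 to align 8 for id; id at 16 (size 8, align 8) → ends 24; total 24 bytes, alignment 8
port at 0 (size 8, align 2) → ends 8
proto at 8 (size 8, align 2) → ends 16
window at 16 (size 2, align 2) → ends 18
magic at 18 (size 13, align 1) → ends 31
pad 1 to align 2 for length
length at 32 (size 24, align 2) → ends 56
dst at 56 (size 8, align 2) → ends 64
ack at 64 (size 2, align 2) → ends 66
checksum at 66 (size 1, align 1) → ends 67
pad 1 to align 2 for flags
flags at 68 (size 4, align 2) → ends 72
total 72 bytes, alignment 2
array of 8: 8 × 72 = 576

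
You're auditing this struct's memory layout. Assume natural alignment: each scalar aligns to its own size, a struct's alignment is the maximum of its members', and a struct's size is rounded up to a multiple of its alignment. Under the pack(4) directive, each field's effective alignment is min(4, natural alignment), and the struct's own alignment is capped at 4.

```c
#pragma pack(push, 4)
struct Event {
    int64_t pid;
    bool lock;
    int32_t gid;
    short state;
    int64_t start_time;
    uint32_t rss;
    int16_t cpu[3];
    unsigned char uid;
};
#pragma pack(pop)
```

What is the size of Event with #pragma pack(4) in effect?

pid at 0 (size 8, align 4) → ends 8
lock at 8 (size 1, align 1) → ends 9
pad 3 to align 4 for gid
gid at 12 (size 4, align 4) → ends 16
state at 16 (size 2, align 2) → ends 18
pad 2 to align 4 for start_time
start_time at 20 (size 8, align 4) → ends 28
rss at 28 (size 4, align 4) → ends 32
cpu at 32 (size 6, align 2) → ends 38
uid at 38 (size 1, align 1) → ends 39
tail pad 1 to reach multiple of 4
total 40 bytes, alignment 4

40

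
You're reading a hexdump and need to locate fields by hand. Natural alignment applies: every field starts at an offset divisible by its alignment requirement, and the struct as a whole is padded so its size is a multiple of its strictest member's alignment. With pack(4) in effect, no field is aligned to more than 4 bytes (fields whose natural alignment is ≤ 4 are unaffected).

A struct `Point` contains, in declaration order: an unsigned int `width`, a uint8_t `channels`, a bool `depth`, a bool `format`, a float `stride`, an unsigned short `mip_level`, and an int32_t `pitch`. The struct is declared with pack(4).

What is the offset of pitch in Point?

@0: width [4B, align 4] → 4
@4: channels [1B, align 1] → 5
@5: depth [1B, align 1] → 6
@6: format [1B, align 1] → 7
+1 pad (align 4)
@8: stride [4B, align 4] → 12
@12: mip_level [2B, align 2] → 14
+2 pad (align 4)
@16: pitch [4B, align 4] → 20

16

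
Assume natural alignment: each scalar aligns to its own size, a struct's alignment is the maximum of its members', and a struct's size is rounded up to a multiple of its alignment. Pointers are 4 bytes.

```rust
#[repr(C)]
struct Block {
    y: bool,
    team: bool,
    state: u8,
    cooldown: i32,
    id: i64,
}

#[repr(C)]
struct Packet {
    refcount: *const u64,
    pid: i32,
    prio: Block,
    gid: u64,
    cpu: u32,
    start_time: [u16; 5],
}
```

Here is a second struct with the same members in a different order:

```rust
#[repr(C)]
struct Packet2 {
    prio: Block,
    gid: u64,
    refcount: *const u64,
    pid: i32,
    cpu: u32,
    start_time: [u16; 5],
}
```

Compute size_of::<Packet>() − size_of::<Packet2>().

Block: 0..1  y  (1B, 1-aligned); 1..2  team  (1B, 1-aligned); 2..3  state  (1B, 1-aligned); 3..4  -- padding (1B); 4..8  cooldown  (4B, 4-aligned); 8..16  id  (8B, 8-aligned); sizeof = 16, alignof = 8
0..4  refcount  (4B, 4-aligned)
4..8  pid  (4B, 4-aligned)
8..24  prio  (16B, 8-aligned)
24..32  gid  (8B, 8-aligned)
32..36  cpu  (4B, 4-aligned)
36..46  start_time  (10B, 2-aligned)
46..48  -- tail padding (2B)
sizeof = 48, alignof = 8
— Packet2 —
0..16  prio  (16B, 8-aligned)
16..24  gid  (8B, 8-aligned)
24..28  refcount  (4B, 4-aligned)
28..32  pid  (4B, 4-aligned)
32..36  cpu  (4B, 4-aligned)
36..46  start_time  (10B, 2-aligned)
46..48  -- tail padding (2B)
sizeof = 48, alignof = 8
48 − 48 = 0

0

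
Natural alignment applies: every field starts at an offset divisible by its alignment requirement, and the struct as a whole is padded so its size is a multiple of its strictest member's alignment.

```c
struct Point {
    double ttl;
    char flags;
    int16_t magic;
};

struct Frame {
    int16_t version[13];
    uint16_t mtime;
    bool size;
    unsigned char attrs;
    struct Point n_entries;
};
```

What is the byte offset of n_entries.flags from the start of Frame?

Point: ttl at 0 (size 8, align 8) → ends 8; flags at 8 (size 1, align 1) → ends 9; pad 1 to align 2 for magic; magic at 10 (size 2, align 2) → ends 12; tail pad 4 to reach multiple of 8; total 16 bytes, alignment 8
version at 0 (size 26, align 2) → ends 26
mtime at 26 (size 2, align 2) → ends 28
size at 28 (size 1, align 1) → ends 29
attrs at 29 (size 1, align 1) → ends 30
pad 2 to align 8 for n_entries
n_entries at 32 (size 16, align 8) → ends 48
within Point: flags at 8
32 + 8 = 40

40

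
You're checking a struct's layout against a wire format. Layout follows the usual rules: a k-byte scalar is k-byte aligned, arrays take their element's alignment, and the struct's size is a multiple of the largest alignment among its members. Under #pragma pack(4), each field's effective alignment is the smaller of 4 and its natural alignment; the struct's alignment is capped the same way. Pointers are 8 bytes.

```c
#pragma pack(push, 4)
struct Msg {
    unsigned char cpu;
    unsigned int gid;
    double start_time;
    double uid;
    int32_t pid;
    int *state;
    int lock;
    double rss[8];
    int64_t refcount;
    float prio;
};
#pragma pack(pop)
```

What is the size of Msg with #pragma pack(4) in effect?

@0: cpu [1B, align 1] → 1
+3 pad (align 4)
@4: gid [4B, align 4] → 8
@8: start_time [8B, align 4] → 16
@16: uid [8B, align 4] → 24
@24: pid [4B, align 4] → 28
@28: state [8B, align 4] → 36
@36: lock [4B, align 4] → 40
@40: rss [64B, align 4] → 104
@104: refcount [8B, align 4] → 112
@112: prio [4B, align 4] → 116
size 116, align 4

116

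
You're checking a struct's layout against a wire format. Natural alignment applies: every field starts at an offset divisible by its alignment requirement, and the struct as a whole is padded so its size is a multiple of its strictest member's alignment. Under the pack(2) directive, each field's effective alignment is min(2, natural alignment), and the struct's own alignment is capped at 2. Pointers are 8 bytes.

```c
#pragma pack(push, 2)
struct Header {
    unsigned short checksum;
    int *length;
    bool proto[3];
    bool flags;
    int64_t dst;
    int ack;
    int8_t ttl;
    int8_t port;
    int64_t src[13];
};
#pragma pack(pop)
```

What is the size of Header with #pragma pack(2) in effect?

@0: checksum [2B, align 2] → 2
@2: length [8B, align 2] → 10
@10: proto [3B, align 1] → 13
@13: flags [1B, align 1] → 14
@14: dst [8B, align 2] → 22
@22: ack [4B, align 2] → 26
@26: ttl [1B, align 1] → 27
@27: port [1B, align 1] → 28
@28: src [104B, align 2] → 132
size 132, align 2

132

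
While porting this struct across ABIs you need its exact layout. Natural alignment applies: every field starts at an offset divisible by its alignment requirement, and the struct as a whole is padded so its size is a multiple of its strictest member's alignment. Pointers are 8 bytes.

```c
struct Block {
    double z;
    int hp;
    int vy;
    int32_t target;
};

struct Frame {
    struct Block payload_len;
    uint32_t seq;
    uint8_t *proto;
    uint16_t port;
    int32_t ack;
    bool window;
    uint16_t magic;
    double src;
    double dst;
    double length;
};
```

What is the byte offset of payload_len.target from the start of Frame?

16

Block: z at 0 (size 8, align 8) → ends 8; hp at 8 (size 4, align 4) → ends 12; vy at 12 (size 4, align 4) → ends 16; target at 16 (size 4, align 4) → ends 20; tail pad 4 to reach multiple of 8; total 24 bytes, alignment 8
payload_len at 0 (size 24, align 8) → ends 24
within Block: target at 16
0 + 16 = 16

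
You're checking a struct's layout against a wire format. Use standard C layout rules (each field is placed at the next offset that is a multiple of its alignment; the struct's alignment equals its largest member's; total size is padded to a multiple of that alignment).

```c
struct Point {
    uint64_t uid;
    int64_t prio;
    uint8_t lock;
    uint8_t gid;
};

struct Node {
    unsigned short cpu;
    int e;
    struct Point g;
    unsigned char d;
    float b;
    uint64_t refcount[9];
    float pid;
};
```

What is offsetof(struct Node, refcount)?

40

Point: @0: uid [8B, align 8] → 8; @8: prio [8B, align 8] → 16; @16: lock [1B, align 1] → 17; @17: gid [1B, align 1] → 18; +6 tail pad (align 8); size 24, align 8
@0: cpu [2B, align 2] → 2
+2 pad (align 4)
@4: e [4B, align 4] → 8
@8: g [24B, align 8] → 32
@32: d [1B, align 1] → 33
+3 pad (align 4)
@36: b [4B, align 4] → 40
@40: refcount [72B, align 8] → 112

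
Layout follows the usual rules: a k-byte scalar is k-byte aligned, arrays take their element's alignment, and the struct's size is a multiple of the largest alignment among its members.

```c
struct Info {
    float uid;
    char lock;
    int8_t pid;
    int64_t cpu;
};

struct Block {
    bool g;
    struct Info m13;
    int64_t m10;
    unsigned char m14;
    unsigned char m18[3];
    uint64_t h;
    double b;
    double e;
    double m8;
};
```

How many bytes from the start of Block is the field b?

Info: @0: uid [4B, align 4] → 4; @4: lock [1B, align 1] → 5; @5: pid [1B, align 1] → 6; +2 pad (align 8); @8: cpu [8B, align 8] → 16; size 16, align 8
@0: g [1B, align 1] → 1
+7 pad (align 8)
@8: m13 [16B, align 8] → 24
@24: m10 [8B, align 8] → 32
@32: m14 [1B, align 1] → 33
@33: m18 [3B, align 1] → 36
+4 pad (align 8)
@40: h [8B, align 8] → 48
@48: b [8B, align 8] → 56

48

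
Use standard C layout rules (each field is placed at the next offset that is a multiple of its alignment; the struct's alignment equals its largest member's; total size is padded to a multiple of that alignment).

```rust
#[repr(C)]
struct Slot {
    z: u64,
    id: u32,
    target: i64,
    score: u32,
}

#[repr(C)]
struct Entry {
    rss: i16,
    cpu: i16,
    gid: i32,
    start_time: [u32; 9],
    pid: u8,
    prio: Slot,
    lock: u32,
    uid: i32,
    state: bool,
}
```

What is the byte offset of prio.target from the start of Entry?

Slot: 0..8  z  (8B, 8-aligned); 8..12  id  (4B, 4-aligned); 12..16  -- padding (4B); 16..24  target  (8B, 8-aligned); 24..28  score  (4B, 4-aligned); 28..32  -- tail padding (4B); sizeof = 32, alignof = 8
0..2  rss  (2B, 2-aligned)
2..4  cpu  (2B, 2-aligned)
4..8  gid  (4B, 4-aligned)
8..44  start_time  (36B, 4-aligned)
44..45  pid  (1B, 1-aligned)
45..48  -- padding (3B)
48..80  prio  (32B, 8-aligned)
within Slot: target at 16
48 + 16 = 64

64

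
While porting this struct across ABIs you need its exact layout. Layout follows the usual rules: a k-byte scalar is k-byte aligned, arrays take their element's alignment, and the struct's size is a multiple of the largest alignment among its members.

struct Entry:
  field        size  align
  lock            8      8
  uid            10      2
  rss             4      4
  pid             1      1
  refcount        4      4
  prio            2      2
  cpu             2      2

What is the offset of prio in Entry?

0..8  lock  (8B, 8-aligned)
8..18  uid  (10B, 2-aligned)
18..20  -- padding (2B)
20..24  rss  (4B, 4-aligned)
24..25  pid  (1B, 1-aligned)
25..28  -- padding (3B)
28..32  refcount  (4B, 4-aligned)
32..34  prio  (2B, 2-aligned)

32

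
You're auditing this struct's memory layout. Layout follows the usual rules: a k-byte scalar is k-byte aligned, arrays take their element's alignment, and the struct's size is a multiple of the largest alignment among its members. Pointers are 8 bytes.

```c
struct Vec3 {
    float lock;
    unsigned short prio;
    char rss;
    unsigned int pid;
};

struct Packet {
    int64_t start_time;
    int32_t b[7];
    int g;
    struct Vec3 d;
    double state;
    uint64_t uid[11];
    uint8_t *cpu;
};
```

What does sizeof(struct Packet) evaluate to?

Vec3: @0: lock [4B, align 4] → 4; @4: prio [2B, align 2] → 6; @6: rss [1B, align 1] → 7; +1 pad (align 4); @8: pid [4B, align 4] → 12; size 12, align 4
@0: start_time [8B, align 8] → 8
@8: b [28B, align 4] → 36
@36: g [4B, align 4] → 40
@40: d [12B, align 4] → 52
+4 pad (align 8)
@56: state [8B, align 8] → 64
@64: uid [88B, align 8] → 152
@152: cpu [8B, align 8] → 160
size 160, align 8

160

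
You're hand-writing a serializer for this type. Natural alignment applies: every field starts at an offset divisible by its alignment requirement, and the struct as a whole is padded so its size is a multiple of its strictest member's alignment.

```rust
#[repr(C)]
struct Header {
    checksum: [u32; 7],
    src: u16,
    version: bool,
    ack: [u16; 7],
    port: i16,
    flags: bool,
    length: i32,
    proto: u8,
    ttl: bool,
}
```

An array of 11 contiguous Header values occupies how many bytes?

660

checksum at 0 (size 28, align 4) → ends 28
src at 28 (size 2, align 2) → ends 30
version at 30 (size 1, align 1) → ends 31
pad 1 to align 2 for ack
ack at 32 (size 14, align 2) → ends 46
port at 46 (size 2, align 2) → ends 48
flags at 48 (size 1, align 1) → ends 49
pad 3 to align 4 for length
length at 52 (size 4, align 4) → ends 56
proto at 56 (size 1, align 1) → ends 57
ttl at 57 (size 1, align 1) → ends 58
tail pad 2 to reach multiple of 4
total 60 bytes, alignment 4
array of 11: 11 × 60 = 660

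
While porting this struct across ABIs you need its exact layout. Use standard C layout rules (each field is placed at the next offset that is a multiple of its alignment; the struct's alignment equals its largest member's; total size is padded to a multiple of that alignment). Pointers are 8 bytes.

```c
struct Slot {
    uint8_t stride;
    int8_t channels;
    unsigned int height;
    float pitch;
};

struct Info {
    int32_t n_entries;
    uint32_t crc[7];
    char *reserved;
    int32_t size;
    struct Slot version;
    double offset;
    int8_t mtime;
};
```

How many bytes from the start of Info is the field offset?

Slot: stride at 0 (size 1, align 1) → ends 1; channels at 1 (size 1, align 1) → ends 2; pad 2 to align 4 for height; height at 4 (size 4, align 4) → ends 8; pitch at 8 (size 4, align 4) → ends 12; total 12 bytes, alignment 4
n_entries at 0 (size 4, align 4) → ends 4
crc at 4 (size 28, align 4) → ends 32
reserved at 32 (size 8, align 8) → ends 40
size at 40 (size 4, align 4) → ends 44
version at 44 (size 12, align 4) → ends 56
offset at 56 (size 8, align 8) → ends 64

56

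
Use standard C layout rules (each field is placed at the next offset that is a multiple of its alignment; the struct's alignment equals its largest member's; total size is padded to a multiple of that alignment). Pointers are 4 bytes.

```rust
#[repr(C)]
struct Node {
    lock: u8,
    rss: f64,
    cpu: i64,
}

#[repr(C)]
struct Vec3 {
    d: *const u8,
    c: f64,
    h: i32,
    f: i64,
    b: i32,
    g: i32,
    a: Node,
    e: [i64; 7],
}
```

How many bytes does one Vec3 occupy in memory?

120

Node: lock at 0 (size 1, align 1) → ends 1; pad 7 to align 8 for rss; rss at 8 (size 8, align 8) → ends 16; cpu at 16 (size 8, align 8) → ends 24; total 24 bytes, alignment 8
d at 0 (size 4, align 4) → ends 4
pad 4 to align 8 for c
c at 8 (size 8, align 8) → ends 16
h at 16 (size 4, align 4) → ends 20
pad 4 to align 8 for f
f at 24 (size 8, align 8) → ends 32
b at 32 (size 4, align 4) → ends 36
g at 36 (size 4, align 4) → ends 40
a at 40 (size 24, align 8) → ends 64
e at 64 (size 56, align 8) → ends 120
total 120 bytes, alignment 8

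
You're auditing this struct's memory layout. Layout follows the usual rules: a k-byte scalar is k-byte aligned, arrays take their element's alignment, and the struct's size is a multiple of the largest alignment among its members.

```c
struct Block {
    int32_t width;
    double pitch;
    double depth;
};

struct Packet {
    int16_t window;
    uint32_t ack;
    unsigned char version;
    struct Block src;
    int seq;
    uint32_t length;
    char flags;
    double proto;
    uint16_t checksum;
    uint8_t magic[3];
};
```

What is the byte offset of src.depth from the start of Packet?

Block: width at 0 (size 4, align 4) → ends 4; pad 4 to align 8 for pitch; pitch at 8 (size 8, align 8) → ends 16; depth at 16 (size 8, align 8) → ends 24; total 24 bytes, alignment 8
window at 0 (size 2, align 2) → ends 2
pad 2 to align 4 for ack
ack at 4 (size 4, align 4) → ends 8
version at 8 (size 1, align 1) → ends 9
pad 7 to align 8 for src
src at 16 (size 24, align 8) → ends 40
within Block: depth at 16
16 + 16 = 32

32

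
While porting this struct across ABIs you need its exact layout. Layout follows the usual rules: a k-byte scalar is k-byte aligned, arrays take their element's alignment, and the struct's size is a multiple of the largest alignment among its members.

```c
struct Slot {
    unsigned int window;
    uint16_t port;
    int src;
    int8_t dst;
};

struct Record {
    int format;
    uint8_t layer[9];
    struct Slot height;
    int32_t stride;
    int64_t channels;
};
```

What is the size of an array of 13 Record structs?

624

Slot: @0: window [4B, align 4] → 4; @4: port [2B, align 2] → 6; +2 pad (align 4); @8: src [4B, align 4] → 12; @12: dst [1B, align 1] → 13; +3 tail pad (align 4); size 16, align 4
@0: format [4B, align 4] → 4
@4: layer [9B, align 1] → 13
+3 pad (align 4)
@16: height [16B, align 4] → 32
@32: stride [4B, align 4] → 36
+4 pad (align 8)
@40: channels [8B, align 8] → 48
size 48, align 8
array of 13: 13 × 48 = 624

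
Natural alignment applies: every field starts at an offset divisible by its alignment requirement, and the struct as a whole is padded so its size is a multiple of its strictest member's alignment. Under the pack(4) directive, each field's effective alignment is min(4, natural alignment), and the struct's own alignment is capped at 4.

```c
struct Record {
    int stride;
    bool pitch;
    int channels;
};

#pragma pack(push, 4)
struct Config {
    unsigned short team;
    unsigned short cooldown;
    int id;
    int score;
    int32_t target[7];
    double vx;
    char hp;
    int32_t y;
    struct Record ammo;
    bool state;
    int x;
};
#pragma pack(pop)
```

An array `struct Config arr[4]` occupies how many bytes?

304

Record: @0: stride [4B, align 4] → 4; @4: pitch [1B, align 1] → 5; +3 pad (align 4); @8: channels [4B, align 4] → 12; size 12, align 4
@0: team [2B, align 2] → 2
@2: cooldown [2B, align 2] → 4
@4: id [4B, align 4] → 8
@8: score [4B, align 4] → 12
@12: target [28B, align 4] → 40
@40: vx [8B, align 4] → 48
@48: hp [1B, align 1] → 49
+3 pad (align 4)
@52: y [4B, align 4] → 56
@56: ammo [12B, align 4] → 68
@68: state [1B, align 1] → 69
+3 pad (align 4)
@72: x [4B, align 4] → 76
size 76, align 4
array of 4: 4 × 76 = 304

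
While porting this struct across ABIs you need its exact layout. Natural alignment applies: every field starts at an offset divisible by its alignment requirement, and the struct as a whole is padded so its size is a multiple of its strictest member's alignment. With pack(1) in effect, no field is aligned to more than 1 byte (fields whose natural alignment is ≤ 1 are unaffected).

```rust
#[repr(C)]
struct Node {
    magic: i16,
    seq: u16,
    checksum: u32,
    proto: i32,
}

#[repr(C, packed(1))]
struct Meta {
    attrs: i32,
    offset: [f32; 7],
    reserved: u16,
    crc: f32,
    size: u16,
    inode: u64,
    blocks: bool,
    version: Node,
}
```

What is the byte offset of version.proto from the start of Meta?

57

Node: @0: magic [2B, align 2] → 2; @2: seq [2B, align 2] → 4; @4: checksum [4B, align 4] → 8; @8: proto [4B, align 4] → 12; size 12, align 4
@0: attrs [4B, align 1] → 4
@4: offset [28B, align 1] → 32
@32: reserved [2B, align 1] → 34
@34: crc [4B, align 1] → 38
@38: size [2B, align 1] → 40
@40: inode [8B, align 1] → 48
@48: blocks [1B, align 1] → 49
@49: version [12B, align 1] → 61
within Node: proto at 8
49 + 8 = 57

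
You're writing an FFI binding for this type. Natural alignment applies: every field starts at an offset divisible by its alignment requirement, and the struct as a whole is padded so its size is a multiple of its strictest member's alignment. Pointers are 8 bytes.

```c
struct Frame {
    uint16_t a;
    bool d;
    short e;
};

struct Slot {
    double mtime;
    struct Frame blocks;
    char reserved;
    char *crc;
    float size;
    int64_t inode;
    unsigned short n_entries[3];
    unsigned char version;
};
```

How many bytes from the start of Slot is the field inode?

Frame: 0..2  a  (2B, 2-aligned); 2..3  d  (1B, 1-aligned); 3..4  -- padding (1B); 4..6  e  (2B, 2-aligned); sizeof = 6, alignof = 2
0..8  mtime  (8B, 8-aligned)
8..14  blocks  (6B, 2-aligned)
14..15  reserved  (1B, 1-aligned)
15..16  -- padding (1B)
16..24  crc  (8B, 8-aligned)
24..28  size  (4B, 4-aligned)
28..32  -- padding (4B)
32..40  inode  (8B, 8-aligned)

32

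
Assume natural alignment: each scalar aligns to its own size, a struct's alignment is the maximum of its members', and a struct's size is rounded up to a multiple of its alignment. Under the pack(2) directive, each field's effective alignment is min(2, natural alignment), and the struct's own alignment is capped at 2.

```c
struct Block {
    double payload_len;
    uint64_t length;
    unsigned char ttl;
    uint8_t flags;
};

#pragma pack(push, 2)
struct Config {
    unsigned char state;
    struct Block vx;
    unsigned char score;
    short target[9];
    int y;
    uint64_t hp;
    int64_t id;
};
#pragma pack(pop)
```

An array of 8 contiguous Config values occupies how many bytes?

528

Block: payload_len at 0 (size 8, align 8) → ends 8; length at 8 (size 8, align 8) → ends 16; ttl at 16 (size 1, align 1) → ends 17; flags at 17 (size 1, align 1) → ends 18; tail pad 6 to reach multiple of 8; total 24 bytes, alignment 8
state at 0 (size 1, align 1) → ends 1
pad 1 to align 2 for vx
vx at 2 (size 24, align 2) → ends 26
score at 26 (size 1, align 1) → ends 27
pad 1 to align 2 for target
target at 28 (size 18, align 2) → ends 46
y at 46 (size 4, align 2) → ends 50
hp at 50 (size 8, align 2) → ends 58
id at 58 (size 8, align 2) → ends 66
total 66 bytes, alignment 2
array of 8: 8 × 66 = 528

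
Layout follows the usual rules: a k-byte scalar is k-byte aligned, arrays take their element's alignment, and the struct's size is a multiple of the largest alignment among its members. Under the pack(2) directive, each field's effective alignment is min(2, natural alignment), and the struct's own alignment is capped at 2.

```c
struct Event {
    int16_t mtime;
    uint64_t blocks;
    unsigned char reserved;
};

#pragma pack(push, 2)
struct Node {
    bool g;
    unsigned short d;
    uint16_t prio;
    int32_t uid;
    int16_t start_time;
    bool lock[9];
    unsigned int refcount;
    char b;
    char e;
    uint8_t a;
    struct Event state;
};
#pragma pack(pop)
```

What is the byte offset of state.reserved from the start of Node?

Event: @0: mtime [2B, align 2] → 2; +6 pad (align 8); @8: blocks [8B, align 8] → 16; @16: reserved [1B, align 1] → 17; +7 tail pad (align 8); size 24, align 8
@0: g [1B, align 1] → 1
+1 pad (align 2)
@2: d [2B, align 2] → 4
@4: prio [2B, align 2] → 6
@6: uid [4B, align 2] → 10
@10: start_time [2B, align 2] → 12
@12: lock [9B, align 1] → 21
+1 pad (align 2)
@22: refcount [4B, align 2] → 26
@26: b [1B, align 1] → 27
@27: e [1B, align 1] → 28
@28: a [1B, align 1] → 29
+1 pad (align 2)
@30: state [24B, align 2] → 54
within Event: reserved at 16
30 + 16 = 46

46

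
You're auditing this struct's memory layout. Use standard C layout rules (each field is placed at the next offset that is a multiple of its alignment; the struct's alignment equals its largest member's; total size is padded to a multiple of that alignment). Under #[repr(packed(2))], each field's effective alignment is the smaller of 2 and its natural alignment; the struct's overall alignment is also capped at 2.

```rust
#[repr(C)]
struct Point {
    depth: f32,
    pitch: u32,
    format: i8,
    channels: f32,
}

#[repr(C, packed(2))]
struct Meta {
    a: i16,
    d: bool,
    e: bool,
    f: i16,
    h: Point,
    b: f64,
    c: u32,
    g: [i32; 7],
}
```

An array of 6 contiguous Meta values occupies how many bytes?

Point: depth at 0 (size 4, align 4) → ends 4; pitch at 4 (size 4, align 4) → ends 8; format at 8 (size 1, align 1) → ends 9; pad 3 to align 4 for channels; channels at 12 (size 4, align 4) → ends 16; total 16 bytes, alignment 4
a at 0 (size 2, align 2) → ends 2
d at 2 (size 1, align 1) → ends 3
e at 3 (size 1, align 1) → ends 4
f at 4 (size 2, align 2) → ends 6
h at 6 (size 16, align 2) → ends 22
b at 22 (size 8, align 2) → ends 30
c at 30 (size 4, align 2) → ends 34
g at 34 (size 28, align 2) → ends 62
total 62 bytes, alignment 2
array of 6: 6 × 62 = 372

372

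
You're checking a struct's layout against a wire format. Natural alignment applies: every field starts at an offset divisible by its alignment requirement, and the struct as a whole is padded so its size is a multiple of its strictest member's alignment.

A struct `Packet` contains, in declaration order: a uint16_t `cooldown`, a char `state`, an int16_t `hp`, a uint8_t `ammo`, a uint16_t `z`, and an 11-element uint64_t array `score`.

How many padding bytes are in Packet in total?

8

0..2  cooldown  (2B, 2-aligned)
2..3  state  (1B, 1-aligned)
3..4  -- padding (1B)
4..6  hp  (2B, 2-aligned)
6..7  ammo  (1B, 1-aligned)
7..8  -- padding (1B)
8..10  z  (2B, 2-aligned)
10..16  -- padding (6B)
16..104  score  (88B, 8-aligned)
sizeof = 104, alignof = 8
data bytes 96, size 104 → padding 8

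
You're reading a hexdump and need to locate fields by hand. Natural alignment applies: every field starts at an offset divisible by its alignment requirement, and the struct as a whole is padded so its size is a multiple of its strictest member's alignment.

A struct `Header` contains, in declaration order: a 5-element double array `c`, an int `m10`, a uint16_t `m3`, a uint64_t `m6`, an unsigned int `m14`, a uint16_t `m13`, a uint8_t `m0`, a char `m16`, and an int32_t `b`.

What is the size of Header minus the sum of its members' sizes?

c at 0 (size 40, align 8) → ends 40
m10 at 40 (size 4, align 4) → ends 44
m3 at 44 (size 2, align 2) → ends 46
pad 2 to align 8 for m6
m6 at 48 (size 8, align 8) → ends 56
m14 at 56 (size 4, align 4) → ends 60
m13 at 60 (size 2, align 2) → ends 62
m0 at 62 (size 1, align 1) → ends 63
m16 at 63 (size 1, align 1) → ends 64
b at 64 (size 4, align 4) → ends 68
tail pad 4 to reach multiple of 8
total 72 bytes, alignment 8
data bytes 66, size 72 → padding 6

6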